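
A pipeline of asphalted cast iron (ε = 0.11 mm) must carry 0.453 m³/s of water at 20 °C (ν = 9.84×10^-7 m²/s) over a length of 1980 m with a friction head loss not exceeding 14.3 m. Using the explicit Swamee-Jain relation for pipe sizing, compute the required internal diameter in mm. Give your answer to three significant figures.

Swamee-Jain (Type III): D = 0.66·[ε^1.25·(LQ²/(gh_f))^4.75 + ν·Q^9.4·(L/(gh_f))^5.2]^0.04
LQ²/(gh_f) = 2.896; L/(gh_f) = 14.11
Term 1 = ε^1.25·(…)^4.75 = 0.00176; Term 2 = ν·Q^9.4·(…)^5.2 = 5.48×10^-4
D = 0.66·(0.00176 + 5.48×10^-4)^0.04 = 0.5177 m = 518 mm
Check: V = 2.15 m/s, Re = 1.13×10^6, f = 0.01481, h_f = 13.4 m ≈ 14.3 m ✓

D ≈ 518 mm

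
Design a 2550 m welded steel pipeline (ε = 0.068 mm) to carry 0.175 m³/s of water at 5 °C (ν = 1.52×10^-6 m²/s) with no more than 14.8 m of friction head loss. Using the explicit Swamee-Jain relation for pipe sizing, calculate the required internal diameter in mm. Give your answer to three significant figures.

Swamee-Jain (Type III): D = 0.66·[ε^1.25·(LQ²/(gh_f))^4.75 + ν·Q^9.4·(L/(gh_f))^5.2]^0.04
LQ²/(gh_f) = 0.5379; L/(gh_f) = 17.56
Term 1 = ε^1.25·(…)^4.75 = 3.25×10^-7; Term 2 = ν·Q^9.4·(…)^5.2 = 3.45×10^-7
D = 0.66·(3.25×10^-7 + 3.45×10^-7)^0.04 = 0.3738 m = 374 mm
Check: V = 1.60 m/s, Re = 3.92×10^5, f = 0.01570, h_f = 13.9 m ≈ 14.8 m ✓

D ≈ 374 mm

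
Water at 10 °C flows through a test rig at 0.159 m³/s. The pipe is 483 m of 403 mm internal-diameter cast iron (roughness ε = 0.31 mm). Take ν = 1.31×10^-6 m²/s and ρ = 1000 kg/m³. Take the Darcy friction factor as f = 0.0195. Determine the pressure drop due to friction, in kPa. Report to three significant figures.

V = 4Q/(πD²) = 4·0.159/(π·0.403²) = 1.247 m/s
h_f = f(L/D)V²/(2g) = 0.01950·(483/0.403)·1.247²/(2·9.81) = 1.851 m
Δp = ρg·h_f = 1000·9.81·1.851 = 18.16 kPa

Δp ≈ 18.2 kPa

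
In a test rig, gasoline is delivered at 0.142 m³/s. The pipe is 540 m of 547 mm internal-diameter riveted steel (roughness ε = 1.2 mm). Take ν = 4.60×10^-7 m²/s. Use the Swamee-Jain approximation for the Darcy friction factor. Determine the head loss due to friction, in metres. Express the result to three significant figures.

V = 4Q/(πD²) = 4·0.142/(π·0.547²) = 0.6043 m/s
Re = VD/ν = 0.6043·0.547/4.60×10^-7 = 7.19×10^5 → turbulent
ε/D = 1.2/547 = 0.00219
Swamee-Jain: f = 0.02434
h_f = f(L/D)V²/(2g) = 0.02434·(540/0.547)·0.6043²/(2·9.81) = 0.4471 m

h_f ≈ 0.447 m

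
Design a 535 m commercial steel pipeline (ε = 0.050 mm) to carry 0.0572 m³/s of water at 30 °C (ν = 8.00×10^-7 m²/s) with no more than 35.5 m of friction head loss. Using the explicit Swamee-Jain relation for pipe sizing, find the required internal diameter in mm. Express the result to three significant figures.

D ≈ 149 mm

Swamee-Jain (Type III): D = 0.66·[ε^1.25·(LQ²/(gh_f))^4.75 + ν·Q^9.4·(L/(gh_f))^5.2]^0.04
LQ²/(gh_f) = 0.005026; L/(gh_f) = 1.536
Term 1 = ε^1.25·(…)^4.75 = 5.07×10^-17; Term 2 = ν·Q^9.4·(…)^5.2 = 1.56×10^-17
D = 0.66·(5.07×10^-17 + 1.56×10^-17)^0.04 = 0.1487 m = 149 mm
Check: V = 3.29 m/s, Re = 6.12×10^5, f = 0.01645, h_f = 32.7 m ≈ 35.5 m ✓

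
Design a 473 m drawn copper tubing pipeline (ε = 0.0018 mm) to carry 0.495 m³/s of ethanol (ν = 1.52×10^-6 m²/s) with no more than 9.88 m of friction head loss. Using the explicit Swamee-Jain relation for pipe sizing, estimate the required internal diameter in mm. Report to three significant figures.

Swamee-Jain (Type III): D = 0.66·[ε^1.25·(LQ²/(gh_f))^4.75 + ν·Q^9.4·(L/(gh_f))^5.2]^0.04
LQ²/(gh_f) = 1.196; L/(gh_f) = 4.880
Term 1 = ε^1.25·(…)^4.75 = 1.54×10^-7; Term 2 = ν·Q^9.4·(…)^5.2 = 7.78×10^-6
D = 0.66·(1.54×10^-7 + 7.78×10^-6)^0.04 = 0.4126 m = 413 mm
Check: V = 3.70 m/s, Re = 1.00×10^6, f = 0.01171, h_f = 9.38 m ≈ 9.88 m ✓

D ≈ 413 mm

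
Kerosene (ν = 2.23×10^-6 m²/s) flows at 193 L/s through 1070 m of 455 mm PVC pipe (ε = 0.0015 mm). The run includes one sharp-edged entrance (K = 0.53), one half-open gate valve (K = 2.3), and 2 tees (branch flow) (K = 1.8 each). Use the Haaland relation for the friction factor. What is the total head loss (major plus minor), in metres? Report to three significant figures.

V = 4Q/(πD²) = 1.187 m/s; V²/2g = 0.07181 m
Re = 2.42×10^5, ε/D = 3.30×10^-6 → f = 0.01496 (Haaland)
Major: h_f = f(L/D)·V²/2g = 0.01496·2352·0.07181 = 2.526 m
Minor: ΣK = 6.43; h_m = ΣK·V²/2g = 0.4617 m
Total H_L = 2.526 + 0.4617 = 2.988 m

H_L ≈ 2.99 m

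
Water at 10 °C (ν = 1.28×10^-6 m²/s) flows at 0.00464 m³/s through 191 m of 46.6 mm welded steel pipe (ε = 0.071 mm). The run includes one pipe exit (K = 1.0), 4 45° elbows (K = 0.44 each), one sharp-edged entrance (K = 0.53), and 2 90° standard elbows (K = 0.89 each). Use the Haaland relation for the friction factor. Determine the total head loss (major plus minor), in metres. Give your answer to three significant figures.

H_L ≈ 38.5 m

V = 4Q/(πD²) = 2.721 m/s; V²/2g = 0.3772 m
Re = 9.90×10^4, ε/D = 0.00152 → f = 0.02366 (Haaland)
Major: h_f = f(L/D)·V²/2g = 0.02366·4099·0.3772 = 36.58 m
Minor: ΣK = 5.07; h_m = ΣK·V²/2g = 1.913 m
Total H_L = 36.58 + 1.913 = 38.49 m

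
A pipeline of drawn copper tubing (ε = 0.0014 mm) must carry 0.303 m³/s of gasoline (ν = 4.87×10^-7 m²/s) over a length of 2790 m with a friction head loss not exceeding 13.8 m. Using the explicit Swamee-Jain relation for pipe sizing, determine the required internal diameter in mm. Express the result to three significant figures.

Swamee-Jain (Type III): D = 0.66·[ε^1.25·(LQ²/(gh_f))^4.75 + ν·Q^9.4·(L/(gh_f))^5.2]^0.04
LQ²/(gh_f) = 1.892; L/(gh_f) = 20.61
Term 1 = ε^1.25·(…)^4.75 = 9.96×10^-7; Term 2 = ν·Q^9.4·(…)^5.2 = 4.43×10^-5
D = 0.66·(9.96×10^-7 + 4.43×10^-5)^0.04 = 0.4424 m = 442 mm
Check: V = 1.97 m/s, Re = 1.79×10^6, f = 0.01066, h_f = 13.3 m ≈ 13.8 m ✓

D ≈ 442 mm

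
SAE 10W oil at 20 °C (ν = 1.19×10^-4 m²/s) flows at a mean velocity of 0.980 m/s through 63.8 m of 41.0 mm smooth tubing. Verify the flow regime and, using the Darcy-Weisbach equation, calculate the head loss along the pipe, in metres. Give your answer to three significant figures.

Re = VD/ν = 0.980·0.04100/1.19×10^-4 = 338 → laminar (Re < 2300)
f = 64/Re = 0.1895
h_f = f(L/D)V²/(2g) = 0.1895·(63.8/0.04100)·0.980²/(2·9.81) = 14.44 m

h_f ≈ 14.4 m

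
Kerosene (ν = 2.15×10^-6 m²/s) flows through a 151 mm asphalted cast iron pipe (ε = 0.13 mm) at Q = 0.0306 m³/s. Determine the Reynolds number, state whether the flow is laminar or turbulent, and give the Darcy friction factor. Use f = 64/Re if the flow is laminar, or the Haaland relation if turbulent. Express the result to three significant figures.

Re ≈ 1.20×10^5; turbulent; f ≈ 0.0211

V = 4Q/(πD²) = 1.709 m/s
Re = VD/ν = 1.709·0.151/2.15×10^-6 = 1.20×10^5
Re > 4000 → turbulent; ε/D = 8.61×10^-4
Haaland: f = 0.02111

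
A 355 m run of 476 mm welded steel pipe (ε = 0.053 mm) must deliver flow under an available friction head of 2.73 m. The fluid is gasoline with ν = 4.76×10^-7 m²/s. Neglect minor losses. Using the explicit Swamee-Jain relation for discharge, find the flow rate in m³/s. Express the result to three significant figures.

Swamee-Jain (Type II): Q = -0.965·√(gD⁵h_f/L)·ln[ε/(3.7D) + √(3.17ν²L/(gD³h_f))]
√(gD⁵h_f/L) = √(9.81·0.476⁵·2.73/355) = 0.04294
ε/(3.7D) = 3.01×10^-5; √(3.17ν²L/(gD³h_f)) = 9.40×10^-6
Q = -0.965·0.04294·ln(3.949×10^-5) = 0.4201 m³/s
Check: V = 2.36 m/s, Re = 2.36×10^6, f = 0.01297, h_f = 2.75 m ≈ 2.73 m ✓

Q ≈ 0.420 m³/s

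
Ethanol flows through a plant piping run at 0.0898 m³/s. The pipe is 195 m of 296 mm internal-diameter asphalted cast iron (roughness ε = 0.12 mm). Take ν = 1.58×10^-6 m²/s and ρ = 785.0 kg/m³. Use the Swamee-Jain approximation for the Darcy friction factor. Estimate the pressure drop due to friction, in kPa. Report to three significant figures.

Δp ≈ 7.96 kPa

V = 4Q/(πD²) = 4·0.0898/(π·0.296²) = 1.305 m/s
Re = VD/ν = 1.305·0.296/1.58×10^-6 = 2.44×10^5 → turbulent
ε/D = 0.12/296 = 4.05×10^-4
Swamee-Jain: f = 0.01807
h_f = f(L/D)V²/(2g) = 0.01807·(195/0.296)·1.305²/(2·9.81) = 1.033 m
Δp = ρg·h_f = 785.0·9.81·1.033 = 7.957 kPa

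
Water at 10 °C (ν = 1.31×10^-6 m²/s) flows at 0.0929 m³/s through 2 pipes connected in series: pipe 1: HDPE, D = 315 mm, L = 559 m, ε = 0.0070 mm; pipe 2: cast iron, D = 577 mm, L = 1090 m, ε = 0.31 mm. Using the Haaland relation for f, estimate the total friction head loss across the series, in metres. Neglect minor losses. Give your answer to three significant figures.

Pipe 1: V = 1.192 m/s, Re = 2.87×10^5, ε/D = 2.22×10^-5, f = 0.01465, h_1 = f(L/D)V²/2g = 1.883 m
Pipe 2: V = 0.3553 m/s, Re = 1.56×10^5, ε/D = 5.37×10^-4, f = 0.01925, h_2 = f(L/D)V²/2g = 0.2339 m
Series → Q common, losses add: H = Σh = 2.116 m

H ≈ 2.12 m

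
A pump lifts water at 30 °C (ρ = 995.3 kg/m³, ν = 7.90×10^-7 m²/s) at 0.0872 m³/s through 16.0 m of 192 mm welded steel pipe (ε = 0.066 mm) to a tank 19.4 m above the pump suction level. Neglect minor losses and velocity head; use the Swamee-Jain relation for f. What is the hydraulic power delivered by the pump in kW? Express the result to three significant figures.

P_hyd ≈ 17.1 kW

V = 4Q/(πD²) = 3.012 m/s; Re = 7.32×10^5; ε/D = 3.44×10^-4; f = 0.01636
h_f = f(L/D)V²/2g = 0.6302 m
Total head H = z + h_f = 19.4 + 0.6302 = 20.03 m
P_hyd = ρgQH = 995.3·9.81·0.0872·20.03 = 17.05 kW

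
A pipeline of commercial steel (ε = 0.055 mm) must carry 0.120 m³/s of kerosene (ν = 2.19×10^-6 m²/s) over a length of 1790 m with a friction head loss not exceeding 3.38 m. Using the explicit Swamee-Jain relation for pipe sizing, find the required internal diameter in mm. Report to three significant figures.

D ≈ 409 mm

Swamee-Jain (Type III): D = 0.66·[ε^1.25·(LQ²/(gh_f))^4.75 + ν·Q^9.4·(L/(gh_f))^5.2]^0.04
LQ²/(gh_f) = 0.7774; L/(gh_f) = 53.98
Term 1 = ε^1.25·(…)^4.75 = 1.43×10^-6; Term 2 = ν·Q^9.4·(…)^5.2 = 4.93×10^-6
D = 0.66·(1.43×10^-6 + 4.93×10^-6)^0.04 = 0.4090 m = 409 mm
Check: V = 0.914 m/s, Re = 1.71×10^5, f = 0.01706, h_f = 3.18 m ≈ 3.38 m ✓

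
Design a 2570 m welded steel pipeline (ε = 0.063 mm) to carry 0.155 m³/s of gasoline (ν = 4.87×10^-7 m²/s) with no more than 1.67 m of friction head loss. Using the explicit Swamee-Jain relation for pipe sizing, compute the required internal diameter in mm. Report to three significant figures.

D ≈ 538 mm

Swamee-Jain (Type III): D = 0.66·[ε^1.25·(LQ²/(gh_f))^4.75 + ν·Q^9.4·(L/(gh_f))^5.2]^0.04
LQ²/(gh_f) = 3.769; L/(gh_f) = 156.9
Term 1 = ε^1.25·(…)^4.75 = 0.00306; Term 2 = ν·Q^9.4·(…)^5.2 = 0.00312
D = 0.66·(0.00306 + 0.00312)^0.04 = 0.5385 m = 538 mm
Check: V = 0.681 m/s, Re = 7.53×10^5, f = 0.01408, h_f = 1.59 m ≈ 1.67 m ✓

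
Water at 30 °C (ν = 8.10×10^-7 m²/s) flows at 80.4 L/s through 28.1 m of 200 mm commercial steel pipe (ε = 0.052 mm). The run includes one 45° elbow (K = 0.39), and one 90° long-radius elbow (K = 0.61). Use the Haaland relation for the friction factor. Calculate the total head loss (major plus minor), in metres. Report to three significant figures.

V = 4Q/(πD²) = 2.559 m/s; V²/2g = 0.3338 m
Re = 6.32×10^5, ε/D = 2.60×10^-4 → f = 0.01558 (Haaland)
Major: h_f = f(L/D)·V²/2g = 0.01558·140.5·0.3338 = 0.7309 m
Minor: ΣK = 1.00; h_m = ΣK·V²/2g = 0.3338 m
Total H_L = 0.7309 + 0.3338 = 1.065 m

H_L ≈ 1.06 m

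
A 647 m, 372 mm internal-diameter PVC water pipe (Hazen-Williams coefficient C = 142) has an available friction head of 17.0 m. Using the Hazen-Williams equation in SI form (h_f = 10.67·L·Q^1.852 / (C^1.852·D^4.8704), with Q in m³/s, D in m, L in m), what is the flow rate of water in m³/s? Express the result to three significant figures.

Rearranging: Q = [h_f·C^1.852·D^4.8704 / (10.67·L)]^(1/1.852)
Q = [17.0·142^1.852·0.372^4.8704 / (10.67·647)]^0.540 = 0.4115 m³/s

Q ≈ 0.411 m³/s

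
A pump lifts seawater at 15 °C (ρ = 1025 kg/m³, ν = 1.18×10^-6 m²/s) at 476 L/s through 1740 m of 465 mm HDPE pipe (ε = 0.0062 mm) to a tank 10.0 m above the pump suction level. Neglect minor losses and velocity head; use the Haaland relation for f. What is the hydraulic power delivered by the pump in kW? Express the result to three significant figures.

P_hyd ≈ 131 kW

V = 4Q/(πD²) = 2.803 m/s; Re = 1.10×10^6; ε/D = 1.33×10^-5; f = 0.01166
h_f = f(L/D)V²/2g = 17.47 m
Total head H = z + h_f = 10.0 + 17.47 = 27.47 m
P_hyd = ρgQH = 1025·9.81·0.476·27.47 = 131.5 kW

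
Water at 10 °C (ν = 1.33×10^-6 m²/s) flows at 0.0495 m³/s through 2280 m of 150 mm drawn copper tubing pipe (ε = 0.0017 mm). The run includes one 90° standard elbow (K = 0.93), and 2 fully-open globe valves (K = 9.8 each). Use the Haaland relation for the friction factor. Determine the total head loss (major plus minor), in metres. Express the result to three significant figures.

H_L ≈ 95.1 m

V = 4Q/(πD²) = 2.801 m/s; V²/2g = 0.3999 m
Re = 3.16×10^5, ε/D = 1.13×10^-5 → f = 0.01430 (Haaland)
Major: h_f = f(L/D)·V²/2g = 0.01430·15200·0.3999 = 86.92 m
Minor: ΣK = 20.5; h_m = ΣK·V²/2g = 8.210 m
Total H_L = 86.92 + 8.210 = 95.13 m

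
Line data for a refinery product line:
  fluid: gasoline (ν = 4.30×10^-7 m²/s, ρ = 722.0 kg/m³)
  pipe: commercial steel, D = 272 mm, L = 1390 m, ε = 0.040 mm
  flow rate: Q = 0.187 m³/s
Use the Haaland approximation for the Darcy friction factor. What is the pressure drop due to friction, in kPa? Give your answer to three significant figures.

V = 4Q/(πD²) = 4·0.187/(π·0.272²) = 3.218 m/s
Re = VD/ν = 3.218·0.272/4.30×10^-7 = 2.04×10^6 → turbulent
ε/D = 0.040/272 = 1.47×10^-4
Haaland: f = 0.01348
h_f = f(L/D)V²/(2g) = 0.01348·(1390/0.272)·3.218²/(2·9.81) = 36.37 m
Δp = ρg·h_f = 722.0·9.81·36.37 = 257.6 kPa

Δp ≈ 258 kPa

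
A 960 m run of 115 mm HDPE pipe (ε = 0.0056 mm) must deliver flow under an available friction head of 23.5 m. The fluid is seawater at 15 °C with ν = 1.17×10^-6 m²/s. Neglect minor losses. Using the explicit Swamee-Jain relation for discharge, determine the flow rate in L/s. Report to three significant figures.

Q ≈ 19.1 L/s

Swamee-Jain (Type II): Q = -0.965·√(gD⁵h_f/L)·ln[ε/(3.7D) + √(3.17ν²L/(gD³h_f))]
√(gD⁵h_f/L) = √(9.81·0.115⁵·23.5/960) = 0.002198
ε/(3.7D) = 1.32×10^-5; √(3.17ν²L/(gD³h_f)) = 1.09×10^-4
Q = -0.965·0.002198·ln(1.222×10^-4) = 0.01911 m³/s
Check: V = 1.84 m/s, Re = 1.81×10^5, f = 0.01625, h_f = 23.4 m ≈ 23.5 m ✓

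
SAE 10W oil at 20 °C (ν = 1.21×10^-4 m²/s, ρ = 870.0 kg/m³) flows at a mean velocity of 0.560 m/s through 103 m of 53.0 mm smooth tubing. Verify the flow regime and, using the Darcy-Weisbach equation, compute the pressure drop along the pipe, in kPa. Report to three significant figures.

Re = VD/ν = 0.560·0.05300/1.21×10^-4 = 245 → laminar (Re < 2300)
f = 64/Re = 0.2609
h_f = f(L/D)V²/(2g) = 0.2609·(103/0.05300)·0.560²/(2·9.81) = 8.105 m
Δp = ρg·h_f = 870.0·9.81·8.105 = 69.17 kPa

Δp ≈ 69.2 kPa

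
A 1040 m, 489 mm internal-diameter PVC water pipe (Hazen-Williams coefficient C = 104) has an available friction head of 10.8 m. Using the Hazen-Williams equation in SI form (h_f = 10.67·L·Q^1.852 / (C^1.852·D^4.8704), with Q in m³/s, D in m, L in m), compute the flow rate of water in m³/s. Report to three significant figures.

Q ≈ 0.375 m³/s

Rearranging: Q = [h_f·C^1.852·D^4.8704 / (10.67·L)]^(1/1.852)
Q = [10.8·104^1.852·0.489^4.8704 / (10.67·1040)]^0.540 = 0.3748 m³/s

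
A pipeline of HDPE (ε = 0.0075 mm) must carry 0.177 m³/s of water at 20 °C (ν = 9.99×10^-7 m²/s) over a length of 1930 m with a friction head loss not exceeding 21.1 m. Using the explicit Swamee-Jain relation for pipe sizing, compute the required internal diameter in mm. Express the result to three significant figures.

Swamee-Jain (Type III): D = 0.66·[ε^1.25·(LQ²/(gh_f))^4.75 + ν·Q^9.4·(L/(gh_f))^5.2]^0.04
LQ²/(gh_f) = 0.2921; L/(gh_f) = 9.324
Term 1 = ε^1.25·(…)^4.75 = 1.14×10^-9; Term 2 = ν·Q^9.4·(…)^5.2 = 9.39×10^-9
D = 0.66·(1.14×10^-9 + 9.39×10^-9)^0.04 = 0.3165 m = 317 mm
Check: V = 2.25 m/s, Re = 7.13×10^5, f = 0.01276, h_f = 20.1 m ≈ 21.1 m ✓

D ≈ 317 mm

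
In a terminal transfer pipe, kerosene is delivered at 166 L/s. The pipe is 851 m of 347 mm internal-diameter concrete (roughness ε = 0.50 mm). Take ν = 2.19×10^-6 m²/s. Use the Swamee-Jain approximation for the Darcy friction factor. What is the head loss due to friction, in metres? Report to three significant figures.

h_f ≈ 8.65 m

V = 4Q/(πD²) = 4·0.166/(π·0.347²) = 1.755 m/s
Re = VD/ν = 1.755·0.347/2.19×10^-6 = 2.78×10^5 → turbulent
ε/D = 0.50/347 = 0.00144
Swamee-Jain: f = 0.02247
h_f = f(L/D)V²/(2g) = 0.02247·(851/0.347)·1.755²/(2·9.81) = 8.654 m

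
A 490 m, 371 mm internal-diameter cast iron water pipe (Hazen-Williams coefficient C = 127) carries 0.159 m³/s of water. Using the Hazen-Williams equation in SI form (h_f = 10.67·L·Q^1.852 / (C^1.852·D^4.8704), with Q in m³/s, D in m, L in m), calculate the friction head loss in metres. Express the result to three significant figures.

h_f = 10.67·490·0.159^1.852 / (127^1.852·0.371^4.8704) = 2.757 m

h_f ≈ 2.76 m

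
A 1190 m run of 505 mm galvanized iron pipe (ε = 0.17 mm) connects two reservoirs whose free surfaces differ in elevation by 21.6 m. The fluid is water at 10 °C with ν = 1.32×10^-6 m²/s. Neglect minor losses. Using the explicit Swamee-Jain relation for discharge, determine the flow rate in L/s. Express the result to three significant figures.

Swamee-Jain (Type II): Q = -0.965·√(gD⁵h_f/L)·ln[ε/(3.7D) + √(3.17ν²L/(gD³h_f))]
√(gD⁵h_f/L) = √(9.81·0.505⁵·21.6/1190) = 0.07647
ε/(3.7D) = 9.10×10^-5; √(3.17ν²L/(gD³h_f)) = 1.55×10^-5
Q = -0.965·0.07647·ln(1.065×10^-4) = 0.6751 m³/s
Check: V = 3.37 m/s, Re = 1.29×10^6, f = 0.01593, h_f = 21.7 m ≈ 21.6 m ✓

Q ≈ 675 L/s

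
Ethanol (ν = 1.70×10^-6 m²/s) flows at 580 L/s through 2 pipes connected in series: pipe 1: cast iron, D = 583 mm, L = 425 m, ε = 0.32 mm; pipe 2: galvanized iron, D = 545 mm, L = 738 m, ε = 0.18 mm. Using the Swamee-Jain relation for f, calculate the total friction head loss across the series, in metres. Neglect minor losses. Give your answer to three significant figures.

Pipe 1: V = 2.173 m/s, Re = 7.45×10^5, ε/D = 5.49×10^-4, f = 0.01778, h_1 = f(L/D)V²/2g = 3.119 m
Pipe 2: V = 2.486 m/s, Re = 7.97×10^5, ε/D = 3.30×10^-4, f = 0.01618, h_2 = f(L/D)V²/2g = 6.903 m
Series → Q common, losses add: H = Σh = 10.02 m

H ≈ 10.0 m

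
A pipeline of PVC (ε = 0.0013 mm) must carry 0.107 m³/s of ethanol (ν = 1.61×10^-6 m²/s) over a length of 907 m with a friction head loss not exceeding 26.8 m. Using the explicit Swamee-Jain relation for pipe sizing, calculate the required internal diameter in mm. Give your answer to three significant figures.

Swamee-Jain (Type III): D = 0.66·[ε^1.25·(LQ²/(gh_f))^4.75 + ν·Q^9.4·(L/(gh_f))^5.2]^0.04
LQ²/(gh_f) = 0.03950; L/(gh_f) = 3.450
Term 1 = ε^1.25·(…)^4.75 = 9.47×10^-15; Term 2 = ν·Q^9.4·(…)^5.2 = 7.58×10^-13
D = 0.66·(9.47×10^-15 + 7.58×10^-13)^0.04 = 0.2162 m = 216 mm
Check: V = 2.91 m/s, Re = 3.91×10^5, f = 0.01377, h_f = 25.0 m ≈ 26.8 m ✓

D ≈ 216 mm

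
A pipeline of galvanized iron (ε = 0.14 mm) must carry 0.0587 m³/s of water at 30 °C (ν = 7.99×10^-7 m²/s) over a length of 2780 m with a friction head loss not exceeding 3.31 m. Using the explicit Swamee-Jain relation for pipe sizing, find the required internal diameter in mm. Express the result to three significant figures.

Swamee-Jain (Type III): D = 0.66·[ε^1.25·(LQ²/(gh_f))^4.75 + ν·Q^9.4·(L/(gh_f))^5.2]^0.04
LQ²/(gh_f) = 0.2950; L/(gh_f) = 85.61
Term 1 = ε^1.25·(…)^4.75 = 4.62×10^-8; Term 2 = ν·Q^9.4·(…)^5.2 = 2.38×10^-8
D = 0.66·(4.62×10^-8 + 2.38×10^-8)^0.04 = 0.3415 m = 341 mm
Check: V = 0.641 m/s, Re = 2.74×10^5, f = 0.01792, h_f = 3.06 m ≈ 3.31 m ✓

D ≈ 341 mm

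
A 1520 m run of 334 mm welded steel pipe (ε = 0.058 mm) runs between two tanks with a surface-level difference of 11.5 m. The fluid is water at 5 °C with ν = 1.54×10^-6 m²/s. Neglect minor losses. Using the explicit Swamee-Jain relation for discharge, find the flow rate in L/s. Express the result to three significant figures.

Q ≈ 156 L/s

Swamee-Jain (Type II): Q = -0.965·√(gD⁵h_f/L)·ln[ε/(3.7D) + √(3.17ν²L/(gD³h_f))]
√(gD⁵h_f/L) = √(9.81·0.334⁵·11.5/1520) = 0.01756
ε/(3.7D) = 4.69×10^-5; √(3.17ν²L/(gD³h_f)) = 5.21×10^-5
Q = -0.965·0.01756·ln(9.907×10^-5) = 0.1563 m³/s
Check: V = 1.78 m/s, Re = 3.87×10^5, f = 0.01565, h_f = 11.5 m ≈ 11.5 m ✓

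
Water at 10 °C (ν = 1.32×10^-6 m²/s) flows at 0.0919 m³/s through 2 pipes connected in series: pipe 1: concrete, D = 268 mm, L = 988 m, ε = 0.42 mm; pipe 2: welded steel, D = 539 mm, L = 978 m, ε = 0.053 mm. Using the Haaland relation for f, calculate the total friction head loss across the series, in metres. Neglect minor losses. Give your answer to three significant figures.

Pipe 1: V = 1.629 m/s, Re = 3.31×10^5, ε/D = 0.00157, f = 0.02259, h_1 = f(L/D)V²/2g = 11.26 m
Pipe 2: V = 0.4028 m/s, Re = 1.64×10^5, ε/D = 9.83×10^-5, f = 0.01670, h_2 = f(L/D)V²/2g = 0.2506 m
Series → Q common, losses add: H = Σh = 11.51 m

H ≈ 11.5 m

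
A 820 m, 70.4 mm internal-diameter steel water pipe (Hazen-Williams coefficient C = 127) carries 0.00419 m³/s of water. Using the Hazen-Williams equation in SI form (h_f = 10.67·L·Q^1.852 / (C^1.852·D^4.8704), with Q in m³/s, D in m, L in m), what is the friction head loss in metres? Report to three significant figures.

h_f ≈ 18.0 m

h_f = 10.67·820·0.00419^1.852 / (127^1.852·0.0704^4.8704) = 17.98 m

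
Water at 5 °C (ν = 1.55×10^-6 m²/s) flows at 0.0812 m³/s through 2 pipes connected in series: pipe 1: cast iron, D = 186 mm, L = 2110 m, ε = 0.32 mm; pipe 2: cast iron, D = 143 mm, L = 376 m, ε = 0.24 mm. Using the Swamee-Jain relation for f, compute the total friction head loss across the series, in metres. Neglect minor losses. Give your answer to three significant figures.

H ≈ 198 m

Pipe 1: V = 2.988 m/s, Re = 3.59×10^5, ε/D = 0.00172, f = 0.02321, h_1 = f(L/D)V²/2g = 119.8 m
Pipe 2: V = 5.056 m/s, Re = 4.66×10^5, ε/D = 0.00168, f = 0.02293, h_2 = f(L/D)V²/2g = 78.55 m
Series → Q common, losses add: H = Σh = 198.4 m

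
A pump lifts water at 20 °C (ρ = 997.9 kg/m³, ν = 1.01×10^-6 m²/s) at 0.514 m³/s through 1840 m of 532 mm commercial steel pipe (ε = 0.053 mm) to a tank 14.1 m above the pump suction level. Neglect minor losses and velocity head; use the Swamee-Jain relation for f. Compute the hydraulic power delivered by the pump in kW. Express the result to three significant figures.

V = 4Q/(πD²) = 2.312 m/s; Re = 1.22×10^6; ε/D = 9.96×10^-5; f = 0.01329
h_f = f(L/D)V²/2g = 12.53 m
Total head H = z + h_f = 14.1 + 12.53 = 26.63 m
P_hyd = ρgQH = 997.9·9.81·0.514·26.63 = 134.0 kW

P_hyd ≈ 134 kW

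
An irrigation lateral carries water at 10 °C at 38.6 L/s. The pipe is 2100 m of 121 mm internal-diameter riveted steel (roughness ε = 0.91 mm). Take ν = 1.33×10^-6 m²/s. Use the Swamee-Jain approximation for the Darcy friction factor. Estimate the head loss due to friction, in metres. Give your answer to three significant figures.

h_f ≈ 347 m

V = 4Q/(πD²) = 4·0.0386/(π·0.121²) = 3.357 m/s
Re = VD/ν = 3.357·0.121/1.33×10^-6 = 3.05×10^5 → turbulent
ε/D = 0.91/121 = 0.00752
Swamee-Jain: f = 0.03486
h_f = f(L/D)V²/(2g) = 0.03486·(2100/0.121)·3.357²/(2·9.81) = 347.5 m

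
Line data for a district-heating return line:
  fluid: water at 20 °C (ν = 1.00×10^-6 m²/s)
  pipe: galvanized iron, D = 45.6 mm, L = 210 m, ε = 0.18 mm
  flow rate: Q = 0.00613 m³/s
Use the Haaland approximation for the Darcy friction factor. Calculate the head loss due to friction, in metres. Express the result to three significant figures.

h_f ≈ 95.7 m

V = 4Q/(πD²) = 4·0.00613/(π·0.0456²) = 3.754 m/s
Re = VD/ν = 3.754·0.0456/1.00×10^-6 = 1.71×10^5 → turbulent
ε/D = 0.18/45.6 = 0.00395
Haaland: f = 0.02895
h_f = f(L/D)V²/(2g) = 0.02895·(210/0.0456)·3.754²/(2·9.81) = 95.73 m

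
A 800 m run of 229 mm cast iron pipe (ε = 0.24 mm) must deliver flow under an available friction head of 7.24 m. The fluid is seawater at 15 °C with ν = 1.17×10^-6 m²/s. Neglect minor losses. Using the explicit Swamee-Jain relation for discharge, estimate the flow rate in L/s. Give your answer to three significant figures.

Q ≈ 57.5 L/s

Swamee-Jain (Type II): Q = -0.965·√(gD⁵h_f/L)·ln[ε/(3.7D) + √(3.17ν²L/(gD³h_f))]
√(gD⁵h_f/L) = √(9.81·0.229⁵·7.24/800) = 0.007477
ε/(3.7D) = 2.83×10^-4; √(3.17ν²L/(gD³h_f)) = 6.38×10^-5
Q = -0.965·0.007477·ln(3.471×10^-4) = 0.05748 m³/s
Check: V = 1.40 m/s, Re = 2.73×10^5, f = 0.02103, h_f = 7.29 m ≈ 7.24 m ✓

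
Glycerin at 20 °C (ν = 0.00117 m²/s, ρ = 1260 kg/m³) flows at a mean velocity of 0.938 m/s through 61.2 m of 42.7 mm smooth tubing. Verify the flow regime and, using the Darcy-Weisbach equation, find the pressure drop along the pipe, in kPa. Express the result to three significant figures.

Re = VD/ν = 0.938·0.04270/0.00117 = 34.2 → laminar (Re < 2300)
f = 64/Re = 1.870
h_f = f(L/D)V²/(2g) = 1.870·(61.2/0.04270)·0.938²/(2·9.81) = 120.2 m
Δp = ρg·h_f = 1260·9.81·120.2 = 1485 kPa

Δp ≈ 1490 kPa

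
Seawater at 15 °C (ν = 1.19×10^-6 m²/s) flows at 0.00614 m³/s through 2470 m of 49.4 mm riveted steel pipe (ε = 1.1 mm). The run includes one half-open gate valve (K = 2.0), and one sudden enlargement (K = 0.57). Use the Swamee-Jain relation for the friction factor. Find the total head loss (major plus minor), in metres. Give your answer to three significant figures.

V = 4Q/(πD²) = 3.203 m/s; V²/2g = 0.5231 m
Re = 1.33×10^5, ε/D = 0.0223 → f = 0.05116 (Swamee-Jain)
Major: h_f = f(L/D)·V²/2g = 0.05116·50000·0.5231 = 1338 m
Minor: ΣK = 2.57; h_m = ΣK·V²/2g = 1.344 m
Total H_L = 1338 + 1.344 = 1339 m

H_L ≈ 1340 m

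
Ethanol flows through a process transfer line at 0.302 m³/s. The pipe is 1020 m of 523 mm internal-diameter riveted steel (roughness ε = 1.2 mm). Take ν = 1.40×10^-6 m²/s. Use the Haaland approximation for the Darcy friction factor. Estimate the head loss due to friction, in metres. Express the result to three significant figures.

h_f ≈ 4.84 m

V = 4Q/(πD²) = 4·0.302/(π·0.523²) = 1.406 m/s
Re = VD/ν = 1.406·0.523/1.40×10^-6 = 5.25×10^5 → turbulent
ε/D = 1.2/523 = 0.00229
Haaland: f = 0.02463
h_f = f(L/D)V²/(2g) = 0.02463·(1020/0.523)·1.406²/(2·9.81) = 4.838 m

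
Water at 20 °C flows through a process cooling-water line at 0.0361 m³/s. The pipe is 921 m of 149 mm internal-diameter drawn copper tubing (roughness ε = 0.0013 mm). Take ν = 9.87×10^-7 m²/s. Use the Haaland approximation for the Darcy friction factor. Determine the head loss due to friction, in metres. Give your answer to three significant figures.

V = 4Q/(πD²) = 4·0.0361/(π·0.149²) = 2.070 m/s
Re = VD/ν = 2.070·0.149/9.87×10^-7 = 3.13×10^5 → turbulent
ε/D = 0.0013/149 = 8.72×10^-6
Haaland: f = 0.01430
h_f = f(L/D)V²/(2g) = 0.01430·(921/0.149)·2.070²/(2·9.81) = 19.32 m

h_f ≈ 19.3 m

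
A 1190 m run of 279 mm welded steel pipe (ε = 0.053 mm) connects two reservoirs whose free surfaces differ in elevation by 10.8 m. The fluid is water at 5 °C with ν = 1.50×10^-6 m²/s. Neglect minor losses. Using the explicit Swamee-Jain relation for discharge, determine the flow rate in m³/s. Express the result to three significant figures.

Swamee-Jain (Type II): Q = -0.965·√(gD⁵h_f/L)·ln[ε/(3.7D) + √(3.17ν²L/(gD³h_f))]
√(gD⁵h_f/L) = √(9.81·0.279⁵·10.8/1190) = 0.01227
ε/(3.7D) = 5.13×10^-5; √(3.17ν²L/(gD³h_f)) = 6.07×10^-5
Q = -0.965·0.01227·ln(1.121×10^-4) = 0.1077 m³/s
Check: V = 1.76 m/s, Re = 3.28×10^5, f = 0.01607, h_f = 10.8 m ≈ 10.8 m ✓

Q ≈ 0.108 m³/s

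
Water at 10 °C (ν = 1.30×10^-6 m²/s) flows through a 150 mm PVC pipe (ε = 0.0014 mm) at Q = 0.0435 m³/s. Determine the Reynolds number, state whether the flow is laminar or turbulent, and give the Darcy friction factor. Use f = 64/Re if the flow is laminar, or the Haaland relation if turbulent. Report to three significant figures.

V = 4Q/(πD²) = 2.462 m/s
Re = VD/ν = 2.462·0.150/1.30×10^-6 = 2.84×10^5
Re > 4000 → turbulent; ε/D = 9.33×10^-6
Haaland: f = 0.01456

Re ≈ 2.84×10^5; turbulent; f ≈ 0.0146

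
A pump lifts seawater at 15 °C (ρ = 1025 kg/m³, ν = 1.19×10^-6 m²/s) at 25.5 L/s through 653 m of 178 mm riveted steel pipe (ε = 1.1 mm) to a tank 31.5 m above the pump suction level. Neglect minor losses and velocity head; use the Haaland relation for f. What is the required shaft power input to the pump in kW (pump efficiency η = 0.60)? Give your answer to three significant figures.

P_shaft ≈ 16.2 kW

V = 4Q/(πD²) = 1.025 m/s; Re = 1.53×10^5; ε/D = 0.00618; f = 0.03297
h_f = f(L/D)V²/2g = 6.473 m
Total head H = z + h_f = 31.5 + 6.473 = 37.97 m
P_hyd = ρgQH = 1025·9.81·0.0255·37.97 = 9.737 kW
P_shaft = P_hyd/η = 9.737/0.60 = 16.23 kW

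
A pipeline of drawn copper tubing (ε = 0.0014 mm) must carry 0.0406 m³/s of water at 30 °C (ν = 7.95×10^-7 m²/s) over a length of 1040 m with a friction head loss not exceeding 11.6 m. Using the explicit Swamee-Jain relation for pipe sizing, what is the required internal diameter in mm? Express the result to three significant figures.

D ≈ 179 mm

Swamee-Jain (Type III): D = 0.66·[ε^1.25·(LQ²/(gh_f))^4.75 + ν·Q^9.4·(L/(gh_f))^5.2]^0.04
LQ²/(gh_f) = 0.01506; L/(gh_f) = 9.139
Term 1 = ε^1.25·(…)^4.75 = 1.07×10^-16; Term 2 = ν·Q^9.4·(…)^5.2 = 6.56×10^-15
D = 0.66·(1.07×10^-16 + 6.56×10^-15)^0.04 = 0.1789 m = 179 mm
Check: V = 1.62 m/s, Re = 3.64×10^5, f = 0.01397, h_f = 10.8 m ≈ 11.6 m ✓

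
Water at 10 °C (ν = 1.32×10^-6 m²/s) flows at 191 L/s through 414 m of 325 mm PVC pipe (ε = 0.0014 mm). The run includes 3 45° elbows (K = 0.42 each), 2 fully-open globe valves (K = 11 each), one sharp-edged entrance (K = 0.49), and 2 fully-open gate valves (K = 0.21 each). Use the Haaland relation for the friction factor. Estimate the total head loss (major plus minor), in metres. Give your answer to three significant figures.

V = 4Q/(πD²) = 2.302 m/s; V²/2g = 0.2702 m
Re = 5.67×10^5, ε/D = 4.31×10^-6 → f = 0.01283 (Haaland)
Major: h_f = f(L/D)·V²/2g = 0.01283·1274·0.2702 = 4.414 m
Minor: ΣK = 24.2; h_m = ΣK·V²/2g = 6.530 m
Total H_L = 4.414 + 6.530 = 10.94 m

H_L ≈ 10.9 m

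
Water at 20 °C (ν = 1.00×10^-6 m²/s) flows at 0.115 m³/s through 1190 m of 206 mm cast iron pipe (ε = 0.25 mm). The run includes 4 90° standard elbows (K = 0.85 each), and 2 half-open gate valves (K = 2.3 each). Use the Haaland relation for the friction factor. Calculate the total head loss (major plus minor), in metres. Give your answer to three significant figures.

V = 4Q/(πD²) = 3.450 m/s; V²/2g = 0.6068 m
Re = 7.11×10^5, ε/D = 0.00121 → f = 0.02096 (Haaland)
Major: h_f = f(L/D)·V²/2g = 0.02096·5777·0.6068 = 73.47 m
Minor: ΣK = 8.00; h_m = ΣK·V²/2g = 4.854 m
Total H_L = 73.47 + 4.854 = 78.33 m

H_L ≈ 78.3 m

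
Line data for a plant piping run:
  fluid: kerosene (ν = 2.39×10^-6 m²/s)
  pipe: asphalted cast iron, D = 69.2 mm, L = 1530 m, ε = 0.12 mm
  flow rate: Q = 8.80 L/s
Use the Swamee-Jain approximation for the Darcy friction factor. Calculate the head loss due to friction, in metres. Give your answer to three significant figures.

h_f ≈ 157 m

V = 4Q/(πD²) = 4·0.00880/(π·0.0692²) = 2.340 m/s
Re = VD/ν = 2.340·0.0692/2.39×10^-6 = 6.77×10^4 → turbulent
ε/D = 0.12/69.2 = 0.00173
Swamee-Jain: f = 0.02537
h_f = f(L/D)V²/(2g) = 0.02537·(1530/0.0692)·2.340²/(2·9.81) = 156.5 m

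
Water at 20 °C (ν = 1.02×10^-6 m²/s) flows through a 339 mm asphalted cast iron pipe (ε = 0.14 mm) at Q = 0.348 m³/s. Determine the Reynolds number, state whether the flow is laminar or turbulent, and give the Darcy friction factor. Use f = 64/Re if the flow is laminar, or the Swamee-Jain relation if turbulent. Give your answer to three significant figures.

V = 4Q/(πD²) = 3.856 m/s
Re = VD/ν = 3.856·0.339/1.02×10^-6 = 1.28×10^6
Re > 4000 → turbulent; ε/D = 4.13×10^-4
Swamee-Jain: f = 0.01655

Re ≈ 1.28×10^6; turbulent; f ≈ 0.0166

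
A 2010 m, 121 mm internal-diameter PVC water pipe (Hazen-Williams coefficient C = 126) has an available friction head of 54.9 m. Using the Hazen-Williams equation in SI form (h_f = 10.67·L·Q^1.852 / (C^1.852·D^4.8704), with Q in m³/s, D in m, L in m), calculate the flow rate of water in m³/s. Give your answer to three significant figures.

Rearranging: Q = [h_f·C^1.852·D^4.8704 / (10.67·L)]^(1/1.852)
Q = [54.9·126^1.852·0.121^4.8704 / (10.67·2010)]^0.540 = 0.01945 m³/s

Q ≈ 0.0194 m³/s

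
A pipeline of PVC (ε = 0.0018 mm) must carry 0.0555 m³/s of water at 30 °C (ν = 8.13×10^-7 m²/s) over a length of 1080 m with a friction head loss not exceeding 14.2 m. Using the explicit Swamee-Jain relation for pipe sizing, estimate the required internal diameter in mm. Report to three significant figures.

Swamee-Jain (Type III): D = 0.66·[ε^1.25·(LQ²/(gh_f))^4.75 + ν·Q^9.4·(L/(gh_f))^5.2]^0.04
LQ²/(gh_f) = 0.02388; L/(gh_f) = 7.753
Term 1 = ε^1.25·(…)^4.75 = 1.30×10^-15; Term 2 = ν·Q^9.4·(…)^5.2 = 5.39×10^-14
D = 0.66·(1.30×10^-15 + 5.39×10^-14)^0.04 = 0.1946 m = 195 mm
Check: V = 1.87 m/s, Re = 4.47×10^5, f = 0.01350, h_f = 13.3 m ≈ 14.2 m ✓

D ≈ 195 mm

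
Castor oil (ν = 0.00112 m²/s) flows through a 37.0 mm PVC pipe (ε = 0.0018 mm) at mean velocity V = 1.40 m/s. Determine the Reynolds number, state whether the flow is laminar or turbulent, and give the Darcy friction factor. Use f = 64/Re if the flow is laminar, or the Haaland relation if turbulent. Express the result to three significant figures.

Re ≈ 46.2; laminar; f = 64/Re ≈ 1.38

Re = VD/ν = 1.400·0.0370/0.00112 = 46.2
Re < 2300 → laminar → f = 64/Re = 1.384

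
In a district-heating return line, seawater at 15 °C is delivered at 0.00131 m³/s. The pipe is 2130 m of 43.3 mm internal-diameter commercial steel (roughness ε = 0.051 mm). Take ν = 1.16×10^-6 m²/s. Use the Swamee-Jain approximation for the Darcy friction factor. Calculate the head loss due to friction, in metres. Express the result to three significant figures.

V = 4Q/(πD²) = 4·0.00131/(π·0.0433²) = 0.8896 m/s
Re = VD/ν = 0.8896·0.0433/1.16×10^-6 = 3.32×10^4 → turbulent
ε/D = 0.051/43.3 = 0.00118
Swamee-Jain: f = 0.02614
h_f = f(L/D)V²/(2g) = 0.02614·(2130/0.0433)·0.8896²/(2·9.81) = 51.87 m

h_f ≈ 51.9 m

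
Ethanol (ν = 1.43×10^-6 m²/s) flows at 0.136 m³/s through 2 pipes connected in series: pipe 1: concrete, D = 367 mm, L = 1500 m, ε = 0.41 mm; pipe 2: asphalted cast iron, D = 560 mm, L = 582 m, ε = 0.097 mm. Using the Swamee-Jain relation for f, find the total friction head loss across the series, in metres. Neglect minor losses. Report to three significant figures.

H ≈ 7.55 m

Pipe 1: V = 1.286 m/s, Re = 3.30×10^5, ε/D = 0.00112, f = 0.02114, h_1 = f(L/D)V²/2g = 7.278 m
Pipe 2: V = 0.5522 m/s, Re = 2.16×10^5, ε/D = 1.73×10^-4, f = 0.01676, h_2 = f(L/D)V²/2g = 0.2707 m
Series → Q common, losses add: H = Σh = 7.549 m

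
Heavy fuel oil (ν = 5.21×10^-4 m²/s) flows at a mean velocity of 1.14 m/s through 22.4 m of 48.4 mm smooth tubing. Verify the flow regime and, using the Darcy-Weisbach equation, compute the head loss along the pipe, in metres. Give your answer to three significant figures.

Re = VD/ν = 1.14·0.04840/5.21×10^-4 = 106 → laminar (Re < 2300)
f = 64/Re = 0.6043
h_f = f(L/D)V²/(2g) = 0.6043·(22.4/0.04840)·1.14²/(2·9.81) = 18.53 m

h_f ≈ 18.5 m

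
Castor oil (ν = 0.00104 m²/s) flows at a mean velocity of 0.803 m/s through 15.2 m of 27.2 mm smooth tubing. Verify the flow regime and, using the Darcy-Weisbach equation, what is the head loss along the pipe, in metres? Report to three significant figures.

h_f ≈ 56.0 m

Re = VD/ν = 0.803·0.02720/0.00104 = 21.0 → laminar (Re < 2300)
f = 64/Re = 3.047
h_f = f(L/D)V²/(2g) = 3.047·(15.2/0.02720)·0.803²/(2·9.81) = 55.97 m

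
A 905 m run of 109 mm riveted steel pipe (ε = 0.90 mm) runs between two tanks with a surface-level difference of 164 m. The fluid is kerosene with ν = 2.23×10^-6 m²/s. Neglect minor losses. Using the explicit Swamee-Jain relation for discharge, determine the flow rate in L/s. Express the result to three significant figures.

Q ≈ 30.6 L/s

Swamee-Jain (Type II): Q = -0.965·√(gD⁵h_f/L)·ln[ε/(3.7D) + √(3.17ν²L/(gD³h_f))]
√(gD⁵h_f/L) = √(9.81·0.109⁵·164/905) = 0.005230
ε/(3.7D) = 0.00223; √(3.17ν²L/(gD³h_f)) = 8.27×10^-5
Q = -0.965·0.005230·ln(0.002314) = 0.03063 m³/s
Check: V = 3.28 m/s, Re = 1.60×10^5, f = 0.03617, h_f = 165 m ≈ 164 m ✓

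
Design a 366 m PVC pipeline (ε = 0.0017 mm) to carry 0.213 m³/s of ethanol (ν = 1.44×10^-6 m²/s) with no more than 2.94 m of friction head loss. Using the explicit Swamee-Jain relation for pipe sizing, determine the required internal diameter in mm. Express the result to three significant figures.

D ≈ 366 mm

Swamee-Jain (Type III): D = 0.66·[ε^1.25·(LQ²/(gh_f))^4.75 + ν·Q^9.4·(L/(gh_f))^5.2]^0.04
LQ²/(gh_f) = 0.5757; L/(gh_f) = 12.69
Term 1 = ε^1.25·(…)^4.75 = 4.46×10^-9; Term 2 = ν·Q^9.4·(…)^5.2 = 3.83×10^-7
D = 0.66·(4.46×10^-9 + 3.83×10^-7)^0.04 = 0.3657 m = 366 mm
Check: V = 2.03 m/s, Re = 5.15×10^5, f = 0.01310, h_f = 2.75 m ≈ 2.94 m ✓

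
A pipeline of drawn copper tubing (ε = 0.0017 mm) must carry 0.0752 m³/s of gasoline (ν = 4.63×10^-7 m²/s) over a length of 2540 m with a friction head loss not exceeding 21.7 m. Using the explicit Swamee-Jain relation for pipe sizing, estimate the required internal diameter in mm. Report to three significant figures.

D ≈ 233 mm

Swamee-Jain (Type III): D = 0.66·[ε^1.25·(LQ²/(gh_f))^4.75 + ν·Q^9.4·(L/(gh_f))^5.2]^0.04
LQ²/(gh_f) = 0.06747; L/(gh_f) = 11.93
Term 1 = ε^1.25·(…)^4.75 = 1.68×10^-13; Term 2 = ν·Q^9.4·(…)^5.2 = 5.02×10^-12
D = 0.66·(1.68×10^-13 + 5.02×10^-12)^0.04 = 0.2334 m = 233 mm
Check: V = 1.76 m/s, Re = 8.86×10^5, f = 0.01202, h_f = 20.6 m ≈ 21.7 m ✓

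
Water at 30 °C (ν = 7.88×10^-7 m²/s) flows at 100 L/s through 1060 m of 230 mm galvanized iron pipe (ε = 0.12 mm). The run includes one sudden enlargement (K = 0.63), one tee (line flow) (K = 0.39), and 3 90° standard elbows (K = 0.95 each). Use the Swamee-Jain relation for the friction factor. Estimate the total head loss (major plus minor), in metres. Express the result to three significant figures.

H_L ≈ 25.2 m

V = 4Q/(πD²) = 2.407 m/s; V²/2g = 0.2953 m
Re = 7.03×10^5, ε/D = 5.22×10^-4 → f = 0.01765 (Swamee-Jain)
Major: h_f = f(L/D)·V²/2g = 0.01765·4609·0.2953 = 24.02 m
Minor: ΣK = 3.87; h_m = ΣK·V²/2g = 1.143 m
Total H_L = 24.02 + 1.143 = 25.16 m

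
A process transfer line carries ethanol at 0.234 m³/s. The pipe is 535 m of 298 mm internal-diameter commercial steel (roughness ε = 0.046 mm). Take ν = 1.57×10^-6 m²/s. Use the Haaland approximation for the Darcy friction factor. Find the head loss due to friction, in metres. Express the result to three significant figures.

h_f ≈ 15.0 m

V = 4Q/(πD²) = 4·0.234/(π·0.298²) = 3.355 m/s
Re = VD/ν = 3.355·0.298/1.57×10^-6 = 6.37×10^5 → turbulent
ε/D = 0.046/298 = 1.54×10^-4
Haaland: f = 0.01453
h_f = f(L/D)V²/(2g) = 0.01453·(535/0.298)·3.355²/(2·9.81) = 14.96 m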